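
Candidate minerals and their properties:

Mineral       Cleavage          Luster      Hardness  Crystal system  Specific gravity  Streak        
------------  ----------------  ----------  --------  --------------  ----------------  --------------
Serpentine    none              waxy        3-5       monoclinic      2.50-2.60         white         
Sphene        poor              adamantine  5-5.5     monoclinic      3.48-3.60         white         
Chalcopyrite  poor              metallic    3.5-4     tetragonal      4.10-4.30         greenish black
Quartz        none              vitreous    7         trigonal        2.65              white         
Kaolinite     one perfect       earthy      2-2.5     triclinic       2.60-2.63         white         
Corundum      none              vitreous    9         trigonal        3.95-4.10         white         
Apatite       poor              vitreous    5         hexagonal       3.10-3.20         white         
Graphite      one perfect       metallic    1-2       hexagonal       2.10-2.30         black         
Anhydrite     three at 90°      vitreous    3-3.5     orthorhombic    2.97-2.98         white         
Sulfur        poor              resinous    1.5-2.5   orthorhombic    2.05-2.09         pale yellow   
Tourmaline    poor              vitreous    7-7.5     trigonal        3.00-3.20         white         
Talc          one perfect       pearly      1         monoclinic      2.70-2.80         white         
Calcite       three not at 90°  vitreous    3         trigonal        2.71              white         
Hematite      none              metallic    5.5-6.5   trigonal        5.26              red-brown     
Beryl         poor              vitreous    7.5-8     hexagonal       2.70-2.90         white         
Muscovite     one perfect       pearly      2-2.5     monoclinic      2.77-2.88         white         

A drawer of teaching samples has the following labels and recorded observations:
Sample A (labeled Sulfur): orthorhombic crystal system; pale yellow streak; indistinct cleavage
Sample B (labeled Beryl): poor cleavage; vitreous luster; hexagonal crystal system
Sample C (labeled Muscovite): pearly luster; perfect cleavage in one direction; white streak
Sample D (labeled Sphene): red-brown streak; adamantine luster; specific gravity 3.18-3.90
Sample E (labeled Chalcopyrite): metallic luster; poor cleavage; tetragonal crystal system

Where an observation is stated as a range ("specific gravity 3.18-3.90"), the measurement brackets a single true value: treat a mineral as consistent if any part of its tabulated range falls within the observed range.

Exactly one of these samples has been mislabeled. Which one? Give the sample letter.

Sample A: nothing contradicts Sulfur.
Sample B: nothing contradicts Beryl.
Sample C: nothing contradicts Muscovite.
Sample D: Sphene has white streak, but the record shows red-brown streak — this label is wrong.
Sample E: nothing contradicts Chalcopyrite.
Sample D is the mislabeled one.

D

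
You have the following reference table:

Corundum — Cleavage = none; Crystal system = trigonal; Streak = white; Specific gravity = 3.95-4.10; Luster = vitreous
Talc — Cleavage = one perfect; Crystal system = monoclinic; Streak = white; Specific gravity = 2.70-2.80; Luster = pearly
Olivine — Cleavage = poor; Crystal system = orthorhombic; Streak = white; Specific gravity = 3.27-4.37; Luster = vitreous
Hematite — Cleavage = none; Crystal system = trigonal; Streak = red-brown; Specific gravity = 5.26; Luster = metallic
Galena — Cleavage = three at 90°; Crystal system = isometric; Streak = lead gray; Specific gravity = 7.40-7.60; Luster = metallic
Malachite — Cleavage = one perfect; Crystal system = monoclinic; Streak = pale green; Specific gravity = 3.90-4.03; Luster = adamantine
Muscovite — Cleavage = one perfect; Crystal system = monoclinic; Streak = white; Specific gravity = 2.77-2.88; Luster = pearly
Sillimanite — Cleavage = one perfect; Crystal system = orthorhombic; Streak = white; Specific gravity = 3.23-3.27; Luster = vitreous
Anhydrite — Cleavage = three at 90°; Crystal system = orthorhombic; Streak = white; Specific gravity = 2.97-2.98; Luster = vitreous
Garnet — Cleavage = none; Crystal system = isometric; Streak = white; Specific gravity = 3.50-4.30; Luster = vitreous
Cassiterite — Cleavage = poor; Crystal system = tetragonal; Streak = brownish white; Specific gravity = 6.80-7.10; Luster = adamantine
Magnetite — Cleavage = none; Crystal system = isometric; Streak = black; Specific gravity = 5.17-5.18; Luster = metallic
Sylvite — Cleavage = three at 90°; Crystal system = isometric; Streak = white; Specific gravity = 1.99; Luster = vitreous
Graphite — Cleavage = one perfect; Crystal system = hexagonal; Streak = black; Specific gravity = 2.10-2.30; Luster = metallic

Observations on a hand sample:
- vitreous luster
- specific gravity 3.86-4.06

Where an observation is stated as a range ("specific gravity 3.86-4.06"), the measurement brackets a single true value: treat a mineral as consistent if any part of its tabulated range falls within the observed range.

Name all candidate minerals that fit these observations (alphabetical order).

Vitreous luster — only Corundum, Olivine, Sillimanite, Anhydrite, Garnet, Sylvite remain.
Specific gravity 3.86-4.06 is inconsistent with Sillimanite, Anhydrite, Sylvite.
Remaining candidates: Corundum, Garnet, Olivine.

Corundum, Garnet, Olivine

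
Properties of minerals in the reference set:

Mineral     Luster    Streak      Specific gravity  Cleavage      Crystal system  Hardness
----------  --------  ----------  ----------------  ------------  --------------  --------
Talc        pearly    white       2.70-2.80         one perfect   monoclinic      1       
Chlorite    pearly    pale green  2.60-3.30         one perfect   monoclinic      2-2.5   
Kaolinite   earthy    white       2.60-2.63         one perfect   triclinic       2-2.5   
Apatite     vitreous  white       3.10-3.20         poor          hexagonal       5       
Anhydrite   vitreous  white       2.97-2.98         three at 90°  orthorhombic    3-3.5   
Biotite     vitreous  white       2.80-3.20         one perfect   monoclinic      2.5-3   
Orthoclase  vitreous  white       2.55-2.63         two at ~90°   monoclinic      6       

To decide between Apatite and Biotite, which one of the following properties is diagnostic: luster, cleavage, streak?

Luster: both vitreous — shared.
Cleavage: Apatite poor, Biotite one perfect — distinct.
Streak: both white — shared.
Only cleavage differs between Apatite and Biotite among the listed tests.

cleavage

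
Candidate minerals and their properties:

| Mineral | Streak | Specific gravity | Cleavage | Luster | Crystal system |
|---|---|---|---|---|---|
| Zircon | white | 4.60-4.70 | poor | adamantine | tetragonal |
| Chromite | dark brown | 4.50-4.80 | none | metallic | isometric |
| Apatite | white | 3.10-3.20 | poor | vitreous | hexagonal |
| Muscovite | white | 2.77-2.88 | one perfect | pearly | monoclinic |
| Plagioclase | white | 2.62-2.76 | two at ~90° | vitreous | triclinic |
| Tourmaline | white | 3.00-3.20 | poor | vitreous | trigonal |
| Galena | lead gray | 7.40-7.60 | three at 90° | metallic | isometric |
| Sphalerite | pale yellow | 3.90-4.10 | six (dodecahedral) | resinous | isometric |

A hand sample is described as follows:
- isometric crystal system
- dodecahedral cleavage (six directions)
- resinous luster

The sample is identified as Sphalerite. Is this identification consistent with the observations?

Yes

Isometric crystal system — agrees with Sphalerite (isometric system).
Dodecahedral cleavage (six directions) — agrees with Sphalerite (cleavage six (dodecahedral)).
Resinous luster — agrees with Sphalerite (resinous luster).
Every observed property is compatible with the reference values for Sphalerite.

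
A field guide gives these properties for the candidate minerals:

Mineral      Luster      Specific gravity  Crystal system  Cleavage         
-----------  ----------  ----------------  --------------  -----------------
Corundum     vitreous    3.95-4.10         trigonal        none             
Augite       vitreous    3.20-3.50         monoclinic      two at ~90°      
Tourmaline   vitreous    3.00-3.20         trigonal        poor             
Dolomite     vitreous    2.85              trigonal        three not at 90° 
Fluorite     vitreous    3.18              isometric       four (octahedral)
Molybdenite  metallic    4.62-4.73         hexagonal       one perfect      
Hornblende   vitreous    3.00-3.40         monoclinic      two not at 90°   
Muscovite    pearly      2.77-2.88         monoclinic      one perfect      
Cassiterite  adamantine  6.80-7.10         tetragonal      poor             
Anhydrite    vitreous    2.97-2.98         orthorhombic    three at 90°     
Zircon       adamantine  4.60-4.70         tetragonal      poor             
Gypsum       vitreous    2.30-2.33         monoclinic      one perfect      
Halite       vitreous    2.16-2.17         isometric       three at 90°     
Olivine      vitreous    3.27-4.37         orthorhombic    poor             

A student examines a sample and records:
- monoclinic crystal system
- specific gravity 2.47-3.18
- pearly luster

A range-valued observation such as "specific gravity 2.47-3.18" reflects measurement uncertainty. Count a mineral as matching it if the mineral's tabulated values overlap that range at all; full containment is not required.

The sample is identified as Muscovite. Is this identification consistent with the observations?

Yes

Monoclinic crystal system — agrees with Muscovite (monoclinic system).
Specific gravity 2.47-3.18 — agrees with Muscovite (SG 2.77-2.88).
Pearly luster — agrees with Muscovite (pearly luster).
Every observed property is compatible with the reference values for Muscovite.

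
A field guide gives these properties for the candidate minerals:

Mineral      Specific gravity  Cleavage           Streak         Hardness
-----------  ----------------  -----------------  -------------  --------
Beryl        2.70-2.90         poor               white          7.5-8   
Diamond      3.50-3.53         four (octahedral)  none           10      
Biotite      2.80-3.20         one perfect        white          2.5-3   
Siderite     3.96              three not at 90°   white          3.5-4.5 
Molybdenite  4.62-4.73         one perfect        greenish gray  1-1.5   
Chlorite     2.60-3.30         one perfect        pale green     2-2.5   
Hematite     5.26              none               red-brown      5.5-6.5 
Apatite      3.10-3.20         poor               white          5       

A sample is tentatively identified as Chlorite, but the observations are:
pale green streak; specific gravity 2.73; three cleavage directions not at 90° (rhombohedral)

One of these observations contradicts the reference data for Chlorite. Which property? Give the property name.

cleavage

Pale green streak: Chlorite has pale green streak — matches.
Specific gravity 2.73: Chlorite has SG 2.60-3.30 — matches.
Three cleavage directions not at 90° (rhombohedral): Chlorite has cleavage one perfect — outside the reference range.
Only the cleavage is inconsistent.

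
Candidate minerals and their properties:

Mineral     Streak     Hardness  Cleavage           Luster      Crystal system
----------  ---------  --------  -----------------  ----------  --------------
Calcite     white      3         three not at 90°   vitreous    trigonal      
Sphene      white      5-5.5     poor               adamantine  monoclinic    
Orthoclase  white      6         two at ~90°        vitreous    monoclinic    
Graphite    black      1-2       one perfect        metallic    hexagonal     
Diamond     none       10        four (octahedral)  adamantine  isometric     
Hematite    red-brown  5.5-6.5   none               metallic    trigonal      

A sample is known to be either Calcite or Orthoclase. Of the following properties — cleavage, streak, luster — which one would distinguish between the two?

cleavage

Cleavage: Calcite three not at 90°, Orthoclase two at ~90° — distinct.
Streak: both white — shared.
Luster: both vitreous — shared.
Cleavage is the diagnostic property here.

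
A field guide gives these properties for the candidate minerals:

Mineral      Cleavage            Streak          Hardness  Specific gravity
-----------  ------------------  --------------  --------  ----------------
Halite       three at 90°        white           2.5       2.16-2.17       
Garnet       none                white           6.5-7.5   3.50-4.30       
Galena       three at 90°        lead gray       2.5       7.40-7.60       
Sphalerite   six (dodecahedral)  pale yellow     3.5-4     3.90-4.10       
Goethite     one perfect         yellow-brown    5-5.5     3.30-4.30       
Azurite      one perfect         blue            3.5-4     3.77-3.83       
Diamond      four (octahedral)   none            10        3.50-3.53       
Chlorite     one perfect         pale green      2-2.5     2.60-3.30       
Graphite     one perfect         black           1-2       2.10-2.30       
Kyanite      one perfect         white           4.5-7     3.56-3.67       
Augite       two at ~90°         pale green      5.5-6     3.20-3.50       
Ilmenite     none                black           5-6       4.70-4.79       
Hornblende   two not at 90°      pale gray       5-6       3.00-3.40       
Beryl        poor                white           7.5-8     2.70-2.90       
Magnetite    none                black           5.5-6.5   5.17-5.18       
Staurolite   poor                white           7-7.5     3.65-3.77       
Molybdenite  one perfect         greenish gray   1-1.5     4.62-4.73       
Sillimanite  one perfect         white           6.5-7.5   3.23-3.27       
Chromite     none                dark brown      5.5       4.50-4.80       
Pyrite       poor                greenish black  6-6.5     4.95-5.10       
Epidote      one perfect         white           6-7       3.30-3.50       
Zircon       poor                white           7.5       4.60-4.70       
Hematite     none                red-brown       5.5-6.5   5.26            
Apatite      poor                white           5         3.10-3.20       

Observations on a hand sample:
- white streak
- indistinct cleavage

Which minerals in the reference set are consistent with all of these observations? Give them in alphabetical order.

White streak: only Halite, Garnet, Kyanite, Beryl, Staurolite, Sillimanite, Epidote, Zircon, Apatite remain.
Indistinct cleavage: leaves Beryl, Staurolite, Zircon, Apatite.
Remaining candidates: Apatite, Beryl, Staurolite, Zircon.

Apatite, Beryl, Staurolite, Zircon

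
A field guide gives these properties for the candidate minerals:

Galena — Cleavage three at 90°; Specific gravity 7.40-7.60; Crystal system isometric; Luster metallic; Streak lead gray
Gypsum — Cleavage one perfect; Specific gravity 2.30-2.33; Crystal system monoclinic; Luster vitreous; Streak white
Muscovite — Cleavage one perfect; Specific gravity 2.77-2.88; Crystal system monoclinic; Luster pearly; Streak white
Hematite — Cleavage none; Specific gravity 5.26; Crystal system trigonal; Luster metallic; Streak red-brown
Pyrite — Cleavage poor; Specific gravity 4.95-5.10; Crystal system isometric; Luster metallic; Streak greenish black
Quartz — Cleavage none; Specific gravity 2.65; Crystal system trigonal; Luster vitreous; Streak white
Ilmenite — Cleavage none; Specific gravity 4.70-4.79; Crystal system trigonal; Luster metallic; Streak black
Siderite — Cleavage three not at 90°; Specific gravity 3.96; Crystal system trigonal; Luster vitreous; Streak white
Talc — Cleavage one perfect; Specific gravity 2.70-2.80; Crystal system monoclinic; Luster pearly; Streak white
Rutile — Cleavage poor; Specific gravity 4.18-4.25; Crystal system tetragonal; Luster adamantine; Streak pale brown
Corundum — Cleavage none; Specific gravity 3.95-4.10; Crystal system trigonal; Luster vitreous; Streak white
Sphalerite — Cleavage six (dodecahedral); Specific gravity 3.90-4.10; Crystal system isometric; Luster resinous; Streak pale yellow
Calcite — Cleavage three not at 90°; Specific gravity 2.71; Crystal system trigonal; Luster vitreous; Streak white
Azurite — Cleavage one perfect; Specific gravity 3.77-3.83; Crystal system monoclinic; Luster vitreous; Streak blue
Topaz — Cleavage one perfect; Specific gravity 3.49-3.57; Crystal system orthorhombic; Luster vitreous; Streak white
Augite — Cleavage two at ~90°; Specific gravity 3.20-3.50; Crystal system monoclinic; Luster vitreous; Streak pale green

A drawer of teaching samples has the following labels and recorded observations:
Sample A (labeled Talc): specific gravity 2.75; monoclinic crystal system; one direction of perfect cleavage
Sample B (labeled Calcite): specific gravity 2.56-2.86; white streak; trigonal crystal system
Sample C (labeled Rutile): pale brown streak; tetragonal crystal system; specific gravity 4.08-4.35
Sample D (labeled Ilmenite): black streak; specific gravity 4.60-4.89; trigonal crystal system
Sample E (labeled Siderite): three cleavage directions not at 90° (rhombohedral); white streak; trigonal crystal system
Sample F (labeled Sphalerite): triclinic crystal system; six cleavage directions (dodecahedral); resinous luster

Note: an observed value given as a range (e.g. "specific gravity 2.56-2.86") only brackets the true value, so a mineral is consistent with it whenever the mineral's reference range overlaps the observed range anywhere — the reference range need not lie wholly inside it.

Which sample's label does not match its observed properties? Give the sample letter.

Sample A: all recorded properties match Talc.
Sample B: all recorded properties match Calcite.
Sample C: all recorded properties match Rutile.
Sample D: all recorded properties match Ilmenite.
Sample E: all recorded properties match Siderite.
Sample F: triclinic crystal system is outside the reference for Sphalerite (isometric system) — mislabeled.
Only sample F is inconsistent with its label.

F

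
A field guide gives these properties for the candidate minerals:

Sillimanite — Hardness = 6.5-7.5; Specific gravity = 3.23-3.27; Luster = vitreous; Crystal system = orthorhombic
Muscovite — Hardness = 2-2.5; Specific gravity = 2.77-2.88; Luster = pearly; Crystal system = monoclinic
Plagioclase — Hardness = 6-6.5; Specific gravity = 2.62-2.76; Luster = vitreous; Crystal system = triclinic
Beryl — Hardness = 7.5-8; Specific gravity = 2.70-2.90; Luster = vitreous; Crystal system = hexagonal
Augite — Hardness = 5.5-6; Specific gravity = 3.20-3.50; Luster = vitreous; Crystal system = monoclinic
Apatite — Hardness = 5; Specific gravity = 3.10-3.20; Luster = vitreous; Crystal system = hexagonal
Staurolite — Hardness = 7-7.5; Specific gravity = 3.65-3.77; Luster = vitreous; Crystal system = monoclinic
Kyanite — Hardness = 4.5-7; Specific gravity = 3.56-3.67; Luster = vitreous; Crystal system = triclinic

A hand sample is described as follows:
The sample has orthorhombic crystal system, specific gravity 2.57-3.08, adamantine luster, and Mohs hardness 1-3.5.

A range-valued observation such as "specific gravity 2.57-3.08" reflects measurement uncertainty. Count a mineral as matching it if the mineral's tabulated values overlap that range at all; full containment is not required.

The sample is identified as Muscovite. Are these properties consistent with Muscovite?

Orthorhombic crystal system — Muscovite has monoclinic system; a mismatch.
Specific gravity 2.57-3.08 — consistent with Muscovite (SG 2.77-2.88).
Adamantine luster — Muscovite has pearly luster; a mismatch.
Mohs hardness 1-3.5 — consistent with Muscovite (hardness 2-2.5).
2 of the observed properties are inconsistent with Muscovite.

No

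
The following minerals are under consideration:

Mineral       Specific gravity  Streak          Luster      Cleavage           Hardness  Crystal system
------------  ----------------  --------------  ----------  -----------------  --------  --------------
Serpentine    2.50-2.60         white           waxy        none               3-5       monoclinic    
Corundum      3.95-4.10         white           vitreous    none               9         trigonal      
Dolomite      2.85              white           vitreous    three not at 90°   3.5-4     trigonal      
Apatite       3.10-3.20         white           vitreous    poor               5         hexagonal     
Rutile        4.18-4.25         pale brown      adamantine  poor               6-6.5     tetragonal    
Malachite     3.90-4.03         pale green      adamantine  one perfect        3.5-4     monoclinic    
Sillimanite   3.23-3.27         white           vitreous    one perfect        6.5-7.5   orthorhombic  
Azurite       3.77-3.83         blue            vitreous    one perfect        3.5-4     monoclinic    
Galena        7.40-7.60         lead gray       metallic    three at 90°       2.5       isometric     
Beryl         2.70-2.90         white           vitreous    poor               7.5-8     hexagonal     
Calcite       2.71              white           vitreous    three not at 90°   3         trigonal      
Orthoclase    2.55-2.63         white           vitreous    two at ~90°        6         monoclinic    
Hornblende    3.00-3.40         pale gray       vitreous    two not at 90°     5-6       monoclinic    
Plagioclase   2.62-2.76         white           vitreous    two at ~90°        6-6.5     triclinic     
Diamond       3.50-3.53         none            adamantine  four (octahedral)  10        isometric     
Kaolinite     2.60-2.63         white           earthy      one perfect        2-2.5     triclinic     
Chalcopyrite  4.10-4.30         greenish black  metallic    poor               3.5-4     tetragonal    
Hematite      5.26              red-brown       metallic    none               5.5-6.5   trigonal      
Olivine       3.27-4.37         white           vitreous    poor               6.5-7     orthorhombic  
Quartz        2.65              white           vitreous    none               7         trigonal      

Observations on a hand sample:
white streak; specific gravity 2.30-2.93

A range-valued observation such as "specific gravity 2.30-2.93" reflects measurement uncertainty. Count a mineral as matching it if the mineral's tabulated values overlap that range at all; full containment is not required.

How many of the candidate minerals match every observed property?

White streak: leaves Serpentine, Corundum, Dolomite, Apatite, Sillimanite, Beryl, Calcite, Orthoclase, Plagioclase, Kaolinite, Olivine, Quartz.
Specific gravity 2.30-2.93 excludes Corundum, Apatite, Sillimanite, Olivine.
Remaining candidates: Beryl, Calcite, Dolomite, Kaolinite, Orthoclase, Plagioclase, Quartz, Serpentine.
That is 8 minerals.

8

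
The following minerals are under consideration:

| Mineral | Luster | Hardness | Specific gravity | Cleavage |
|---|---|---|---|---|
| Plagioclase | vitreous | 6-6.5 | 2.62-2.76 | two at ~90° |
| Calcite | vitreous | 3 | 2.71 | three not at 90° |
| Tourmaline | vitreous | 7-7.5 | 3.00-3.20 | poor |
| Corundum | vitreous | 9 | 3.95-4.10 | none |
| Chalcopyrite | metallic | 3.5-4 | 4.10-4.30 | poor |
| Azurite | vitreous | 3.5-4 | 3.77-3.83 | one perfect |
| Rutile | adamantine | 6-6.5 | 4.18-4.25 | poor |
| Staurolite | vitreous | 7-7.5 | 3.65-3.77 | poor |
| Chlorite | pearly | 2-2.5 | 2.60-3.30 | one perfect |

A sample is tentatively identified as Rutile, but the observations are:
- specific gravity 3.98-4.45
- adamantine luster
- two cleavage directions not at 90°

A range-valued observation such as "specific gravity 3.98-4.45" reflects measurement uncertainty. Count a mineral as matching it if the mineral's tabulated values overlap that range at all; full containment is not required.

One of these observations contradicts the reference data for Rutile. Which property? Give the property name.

Specific gravity 3.98-4.45: Rutile has SG 4.18-4.25 — agrees.
Adamantine luster: Rutile has adamantine luster — agrees.
Two cleavage directions not at 90°: Rutile has cleavage poor — inconsistent.
Everything matches except the cleavage.

cleavage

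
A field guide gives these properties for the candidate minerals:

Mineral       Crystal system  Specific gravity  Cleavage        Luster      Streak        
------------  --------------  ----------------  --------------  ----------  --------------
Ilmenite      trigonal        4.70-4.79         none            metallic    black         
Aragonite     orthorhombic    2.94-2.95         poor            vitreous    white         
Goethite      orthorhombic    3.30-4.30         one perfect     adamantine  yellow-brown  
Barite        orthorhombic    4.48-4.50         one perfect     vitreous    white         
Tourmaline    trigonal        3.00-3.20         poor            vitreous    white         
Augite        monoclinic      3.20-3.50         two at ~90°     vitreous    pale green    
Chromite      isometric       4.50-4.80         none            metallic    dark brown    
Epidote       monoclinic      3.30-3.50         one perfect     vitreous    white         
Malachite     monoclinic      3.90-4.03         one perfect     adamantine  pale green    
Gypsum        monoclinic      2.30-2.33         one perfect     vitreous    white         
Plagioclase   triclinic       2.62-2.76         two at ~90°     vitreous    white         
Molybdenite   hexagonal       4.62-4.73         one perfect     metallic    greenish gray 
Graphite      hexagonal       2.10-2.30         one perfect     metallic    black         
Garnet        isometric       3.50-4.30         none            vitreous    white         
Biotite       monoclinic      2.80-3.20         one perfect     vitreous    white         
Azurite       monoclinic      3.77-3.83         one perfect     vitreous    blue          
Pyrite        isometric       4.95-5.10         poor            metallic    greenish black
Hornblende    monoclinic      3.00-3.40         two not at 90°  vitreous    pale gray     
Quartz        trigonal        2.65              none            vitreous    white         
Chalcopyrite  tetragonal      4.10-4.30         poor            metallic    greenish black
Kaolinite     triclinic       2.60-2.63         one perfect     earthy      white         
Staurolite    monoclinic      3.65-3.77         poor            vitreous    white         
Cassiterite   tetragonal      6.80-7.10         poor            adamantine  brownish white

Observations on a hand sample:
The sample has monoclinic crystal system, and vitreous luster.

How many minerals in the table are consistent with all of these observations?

Monoclinic crystal system: Augite, Epidote, Malachite, Gypsum, Biotite, Azurite, Hornblende, Staurolite remain.
Vitreous luster excludes Malachite.
The minerals that satisfy all observations are Augite, Azurite, Biotite, Epidote, Gypsum, Hornblende, Staurolite.
That is 7 minerals.

7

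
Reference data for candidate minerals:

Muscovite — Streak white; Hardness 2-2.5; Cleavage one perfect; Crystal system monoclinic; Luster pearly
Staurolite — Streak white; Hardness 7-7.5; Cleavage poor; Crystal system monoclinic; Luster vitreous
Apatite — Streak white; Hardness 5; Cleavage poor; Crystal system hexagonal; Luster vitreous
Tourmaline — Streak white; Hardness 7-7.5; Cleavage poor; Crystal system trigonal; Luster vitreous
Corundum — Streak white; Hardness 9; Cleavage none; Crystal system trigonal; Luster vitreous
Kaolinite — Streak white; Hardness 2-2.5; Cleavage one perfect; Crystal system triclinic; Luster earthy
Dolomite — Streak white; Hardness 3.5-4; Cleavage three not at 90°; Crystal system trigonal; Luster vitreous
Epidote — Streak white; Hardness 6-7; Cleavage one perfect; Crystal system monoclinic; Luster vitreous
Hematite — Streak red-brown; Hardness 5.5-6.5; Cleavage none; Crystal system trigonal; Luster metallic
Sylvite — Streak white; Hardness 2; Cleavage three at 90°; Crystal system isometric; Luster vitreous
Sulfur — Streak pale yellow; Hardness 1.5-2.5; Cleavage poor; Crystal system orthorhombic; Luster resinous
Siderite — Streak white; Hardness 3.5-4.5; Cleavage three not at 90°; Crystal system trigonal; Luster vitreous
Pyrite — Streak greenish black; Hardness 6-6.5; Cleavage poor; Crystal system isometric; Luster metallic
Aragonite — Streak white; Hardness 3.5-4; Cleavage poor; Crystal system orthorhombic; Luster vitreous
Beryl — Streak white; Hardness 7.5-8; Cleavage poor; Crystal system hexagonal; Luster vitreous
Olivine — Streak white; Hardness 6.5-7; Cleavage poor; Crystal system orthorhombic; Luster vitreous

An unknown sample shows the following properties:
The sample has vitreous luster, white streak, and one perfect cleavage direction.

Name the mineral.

Vitreous luster excludes Muscovite, Kaolinite, Hematite, Sulfur, Pyrite.
White streak — no further eliminations.
One perfect cleavage direction — leaves Epidote.
The only mineral consistent with every observation is Epidote.

Epidote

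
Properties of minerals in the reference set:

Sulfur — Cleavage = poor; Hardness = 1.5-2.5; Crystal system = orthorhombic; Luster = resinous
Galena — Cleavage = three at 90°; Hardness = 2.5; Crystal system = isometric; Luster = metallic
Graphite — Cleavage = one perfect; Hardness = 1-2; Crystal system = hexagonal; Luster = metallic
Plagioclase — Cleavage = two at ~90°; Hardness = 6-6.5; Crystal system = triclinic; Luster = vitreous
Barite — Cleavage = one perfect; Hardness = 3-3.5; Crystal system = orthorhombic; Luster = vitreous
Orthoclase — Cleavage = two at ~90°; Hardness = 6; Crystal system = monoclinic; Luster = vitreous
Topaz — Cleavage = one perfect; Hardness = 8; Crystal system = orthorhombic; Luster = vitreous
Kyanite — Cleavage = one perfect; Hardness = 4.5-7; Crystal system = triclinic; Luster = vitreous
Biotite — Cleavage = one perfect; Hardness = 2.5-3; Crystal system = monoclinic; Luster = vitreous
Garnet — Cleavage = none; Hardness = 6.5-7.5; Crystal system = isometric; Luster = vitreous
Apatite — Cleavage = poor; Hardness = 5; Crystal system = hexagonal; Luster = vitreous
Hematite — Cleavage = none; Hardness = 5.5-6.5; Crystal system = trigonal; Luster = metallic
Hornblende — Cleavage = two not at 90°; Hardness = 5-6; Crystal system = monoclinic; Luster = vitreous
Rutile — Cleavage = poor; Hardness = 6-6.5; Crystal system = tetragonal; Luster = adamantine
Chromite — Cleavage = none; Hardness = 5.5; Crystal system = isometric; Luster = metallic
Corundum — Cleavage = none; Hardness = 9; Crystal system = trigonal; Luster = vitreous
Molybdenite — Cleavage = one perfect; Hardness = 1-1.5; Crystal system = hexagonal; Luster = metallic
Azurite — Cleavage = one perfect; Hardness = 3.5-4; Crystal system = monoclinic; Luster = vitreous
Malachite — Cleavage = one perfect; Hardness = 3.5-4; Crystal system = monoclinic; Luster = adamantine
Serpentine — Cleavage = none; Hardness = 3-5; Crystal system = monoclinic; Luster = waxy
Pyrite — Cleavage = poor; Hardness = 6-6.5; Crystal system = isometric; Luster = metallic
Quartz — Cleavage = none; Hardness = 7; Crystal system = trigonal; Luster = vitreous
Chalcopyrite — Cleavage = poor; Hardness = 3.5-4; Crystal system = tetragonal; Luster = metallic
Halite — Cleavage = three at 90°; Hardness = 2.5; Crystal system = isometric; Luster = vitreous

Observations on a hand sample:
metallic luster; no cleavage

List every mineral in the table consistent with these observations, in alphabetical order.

Chromite, Hematite

Metallic luster — Galena, Graphite, Hematite, Chromite, Molybdenite, Pyrite, Chalcopyrite remain.
No cleavage — only Hematite, Chromite remain.
Consistent with every observation: Chromite, Hematite.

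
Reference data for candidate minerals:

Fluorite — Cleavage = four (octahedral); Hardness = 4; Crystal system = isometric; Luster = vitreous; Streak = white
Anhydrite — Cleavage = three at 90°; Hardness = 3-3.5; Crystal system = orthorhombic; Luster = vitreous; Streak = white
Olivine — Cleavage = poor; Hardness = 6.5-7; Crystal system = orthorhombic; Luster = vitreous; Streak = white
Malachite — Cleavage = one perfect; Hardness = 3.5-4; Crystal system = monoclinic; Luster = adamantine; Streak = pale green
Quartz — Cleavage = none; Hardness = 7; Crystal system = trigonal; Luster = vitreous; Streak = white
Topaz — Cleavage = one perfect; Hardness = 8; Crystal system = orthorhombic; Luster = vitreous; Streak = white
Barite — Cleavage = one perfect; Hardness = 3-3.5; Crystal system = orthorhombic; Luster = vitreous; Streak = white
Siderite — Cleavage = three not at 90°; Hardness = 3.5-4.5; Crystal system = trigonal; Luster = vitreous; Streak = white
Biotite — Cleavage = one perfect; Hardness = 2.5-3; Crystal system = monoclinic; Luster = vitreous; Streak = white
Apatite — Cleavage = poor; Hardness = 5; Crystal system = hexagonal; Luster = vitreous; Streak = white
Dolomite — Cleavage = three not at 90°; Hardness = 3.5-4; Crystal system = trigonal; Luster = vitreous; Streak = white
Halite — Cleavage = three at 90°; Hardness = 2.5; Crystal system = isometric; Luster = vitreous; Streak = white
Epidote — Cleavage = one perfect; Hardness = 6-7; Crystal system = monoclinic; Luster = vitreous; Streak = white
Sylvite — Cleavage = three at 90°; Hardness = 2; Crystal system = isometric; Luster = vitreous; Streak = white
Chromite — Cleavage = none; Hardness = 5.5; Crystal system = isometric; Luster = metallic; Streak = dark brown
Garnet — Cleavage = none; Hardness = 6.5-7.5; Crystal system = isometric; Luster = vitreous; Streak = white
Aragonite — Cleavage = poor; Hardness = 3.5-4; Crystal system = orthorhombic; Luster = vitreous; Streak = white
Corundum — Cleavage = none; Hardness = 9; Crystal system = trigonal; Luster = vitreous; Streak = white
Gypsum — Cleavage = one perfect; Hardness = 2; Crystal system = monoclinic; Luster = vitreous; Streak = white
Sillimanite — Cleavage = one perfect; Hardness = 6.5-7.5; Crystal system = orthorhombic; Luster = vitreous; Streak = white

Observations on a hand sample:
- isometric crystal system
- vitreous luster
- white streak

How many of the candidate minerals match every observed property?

4

Isometric crystal system: narrows the field to Fluorite, Halite, Sylvite, Chromite, Garnet.
Vitreous luster rules out Chromite.
White streak: consistent with all remaining minerals.
Remaining candidates: Fluorite, Garnet, Halite, Sylvite.
That is 4 minerals.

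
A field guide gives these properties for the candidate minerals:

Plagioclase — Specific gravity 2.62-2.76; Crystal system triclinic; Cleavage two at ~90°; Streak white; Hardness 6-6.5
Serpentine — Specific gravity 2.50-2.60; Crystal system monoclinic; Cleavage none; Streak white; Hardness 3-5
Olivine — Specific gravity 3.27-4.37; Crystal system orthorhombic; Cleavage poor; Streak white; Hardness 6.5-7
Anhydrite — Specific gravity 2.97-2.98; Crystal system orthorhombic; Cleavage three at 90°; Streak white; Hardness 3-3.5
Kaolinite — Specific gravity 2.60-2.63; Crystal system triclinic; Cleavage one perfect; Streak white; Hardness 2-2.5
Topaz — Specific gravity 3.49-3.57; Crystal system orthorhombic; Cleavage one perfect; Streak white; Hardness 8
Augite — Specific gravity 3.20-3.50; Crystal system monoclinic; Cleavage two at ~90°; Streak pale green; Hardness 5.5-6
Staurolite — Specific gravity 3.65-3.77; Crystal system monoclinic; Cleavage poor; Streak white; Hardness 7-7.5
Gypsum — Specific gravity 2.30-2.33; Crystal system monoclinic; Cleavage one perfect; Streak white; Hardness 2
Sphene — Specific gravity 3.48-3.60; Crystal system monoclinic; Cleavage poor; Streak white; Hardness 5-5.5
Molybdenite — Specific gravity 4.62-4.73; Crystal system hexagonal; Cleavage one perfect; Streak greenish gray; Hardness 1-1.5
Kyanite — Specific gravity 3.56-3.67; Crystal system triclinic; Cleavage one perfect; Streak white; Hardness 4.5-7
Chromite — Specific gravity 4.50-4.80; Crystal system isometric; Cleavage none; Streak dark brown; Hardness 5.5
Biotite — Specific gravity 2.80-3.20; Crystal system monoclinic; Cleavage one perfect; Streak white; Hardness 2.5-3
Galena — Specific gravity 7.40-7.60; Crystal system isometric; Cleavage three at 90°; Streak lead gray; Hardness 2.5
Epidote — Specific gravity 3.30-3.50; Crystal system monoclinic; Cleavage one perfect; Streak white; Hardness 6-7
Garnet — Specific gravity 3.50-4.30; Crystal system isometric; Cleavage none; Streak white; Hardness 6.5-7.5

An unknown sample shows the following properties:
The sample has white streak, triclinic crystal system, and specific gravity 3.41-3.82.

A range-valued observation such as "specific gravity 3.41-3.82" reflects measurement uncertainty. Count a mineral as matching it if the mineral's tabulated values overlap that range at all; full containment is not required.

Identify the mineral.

Kyanite

White streak is inconsistent with Augite, Molybdenite, Chromite, Galena.
Triclinic crystal system — narrows the field to Plagioclase, Kaolinite, Kyanite.
Specific gravity 3.41-3.82 — leaves Kyanite.
Only Kyanite satisfies all observations.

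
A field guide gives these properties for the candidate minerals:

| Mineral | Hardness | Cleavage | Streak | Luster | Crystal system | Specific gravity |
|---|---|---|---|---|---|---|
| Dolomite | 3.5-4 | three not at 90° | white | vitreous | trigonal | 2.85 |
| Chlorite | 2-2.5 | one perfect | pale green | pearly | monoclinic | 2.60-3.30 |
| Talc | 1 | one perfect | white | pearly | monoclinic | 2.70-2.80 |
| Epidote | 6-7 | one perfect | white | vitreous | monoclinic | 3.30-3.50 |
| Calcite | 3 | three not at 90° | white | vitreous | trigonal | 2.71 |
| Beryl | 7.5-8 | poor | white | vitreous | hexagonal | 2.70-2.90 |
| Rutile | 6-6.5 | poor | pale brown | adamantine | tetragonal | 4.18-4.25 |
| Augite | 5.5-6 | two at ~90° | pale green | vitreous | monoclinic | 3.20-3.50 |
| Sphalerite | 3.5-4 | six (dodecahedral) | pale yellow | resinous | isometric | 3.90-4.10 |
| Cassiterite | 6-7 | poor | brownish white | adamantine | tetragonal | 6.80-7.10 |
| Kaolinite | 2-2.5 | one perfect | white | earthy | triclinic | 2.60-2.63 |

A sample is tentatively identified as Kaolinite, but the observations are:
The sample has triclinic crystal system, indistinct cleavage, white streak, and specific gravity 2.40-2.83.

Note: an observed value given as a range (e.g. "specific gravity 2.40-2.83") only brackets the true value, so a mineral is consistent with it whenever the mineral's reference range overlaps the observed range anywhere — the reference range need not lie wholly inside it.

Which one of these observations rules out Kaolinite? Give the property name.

cleavage

Triclinic crystal system: Kaolinite has triclinic system — consistent.
Indistinct cleavage: Kaolinite has cleavage one perfect — outside the reference range.
White streak: Kaolinite has white streak — consistent.
Specific gravity 2.40-2.83: Kaolinite has SG 2.60-2.63 — consistent.
Only the cleavage is inconsistent.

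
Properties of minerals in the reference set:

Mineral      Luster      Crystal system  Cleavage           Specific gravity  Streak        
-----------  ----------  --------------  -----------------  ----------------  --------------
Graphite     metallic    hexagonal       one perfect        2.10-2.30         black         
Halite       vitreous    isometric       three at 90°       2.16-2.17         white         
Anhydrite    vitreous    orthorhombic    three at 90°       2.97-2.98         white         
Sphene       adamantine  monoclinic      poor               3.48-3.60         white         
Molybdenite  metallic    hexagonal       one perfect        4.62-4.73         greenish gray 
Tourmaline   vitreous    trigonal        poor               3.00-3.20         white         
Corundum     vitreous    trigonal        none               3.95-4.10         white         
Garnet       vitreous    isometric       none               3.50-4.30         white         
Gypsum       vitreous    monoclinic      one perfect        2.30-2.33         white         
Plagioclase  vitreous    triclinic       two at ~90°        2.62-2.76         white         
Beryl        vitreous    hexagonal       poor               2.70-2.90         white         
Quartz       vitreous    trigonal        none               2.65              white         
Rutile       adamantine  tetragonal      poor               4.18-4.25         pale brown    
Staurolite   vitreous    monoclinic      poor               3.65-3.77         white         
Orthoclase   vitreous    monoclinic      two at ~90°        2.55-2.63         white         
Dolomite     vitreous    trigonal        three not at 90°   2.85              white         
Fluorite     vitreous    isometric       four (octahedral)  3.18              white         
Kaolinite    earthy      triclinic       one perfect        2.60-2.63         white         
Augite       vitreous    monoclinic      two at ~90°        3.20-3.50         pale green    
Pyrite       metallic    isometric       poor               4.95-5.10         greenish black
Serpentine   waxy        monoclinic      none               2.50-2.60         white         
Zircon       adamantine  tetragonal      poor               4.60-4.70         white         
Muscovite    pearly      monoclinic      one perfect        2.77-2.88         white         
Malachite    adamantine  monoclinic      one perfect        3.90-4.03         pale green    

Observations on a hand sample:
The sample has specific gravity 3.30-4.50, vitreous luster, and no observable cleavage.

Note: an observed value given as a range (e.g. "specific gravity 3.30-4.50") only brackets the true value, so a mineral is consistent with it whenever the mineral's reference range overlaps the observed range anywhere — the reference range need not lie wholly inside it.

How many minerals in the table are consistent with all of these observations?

2

Specific gravity 3.30-4.50 — Sphene, Corundum, Garnet, Rutile, Staurolite, Augite, Malachite remain.
Vitreous luster excludes Sphene, Rutile, Malachite.
No observable cleavage rules out Staurolite, Augite.
The minerals that satisfy all observations are Corundum, Garnet.
That is 2 minerals.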